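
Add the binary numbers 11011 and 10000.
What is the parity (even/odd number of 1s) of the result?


11011 = 27
10000 = 16
Sum = 43 = 101011
1s count = 4

even parity (4 ones in 101011)


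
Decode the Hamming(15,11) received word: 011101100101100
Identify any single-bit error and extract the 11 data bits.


Syndrome = 15: error at position 15

Data: 10110101101 (corrected bit 15)


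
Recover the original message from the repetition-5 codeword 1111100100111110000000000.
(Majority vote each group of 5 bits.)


Groups: 11111, 00100, 11111, 00000, 00000
Majority votes: 10100

10100


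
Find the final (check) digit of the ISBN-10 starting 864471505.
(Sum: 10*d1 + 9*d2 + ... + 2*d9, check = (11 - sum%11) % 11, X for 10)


Weighted sum: 271
271 mod 11 = 7

Check digit: 4


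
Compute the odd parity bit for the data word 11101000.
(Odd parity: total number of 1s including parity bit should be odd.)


Number of 1s in data: 4
Parity bit: 1

1


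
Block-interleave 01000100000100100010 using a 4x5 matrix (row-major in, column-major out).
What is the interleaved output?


Matrix:
  01000
  10000
  01001
  00010
Read columns: 01001010000000010010

01001010000000010010


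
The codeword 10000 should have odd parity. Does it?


Number of 1s: 1

Yes, parity is correct (1 ones)


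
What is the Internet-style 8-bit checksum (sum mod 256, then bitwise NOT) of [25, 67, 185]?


Sum = 277 mod 256 = 21
Complement = 234

234


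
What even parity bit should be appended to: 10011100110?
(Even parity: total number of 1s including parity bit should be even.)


Number of 1s in data: 6
Parity bit: 0

0


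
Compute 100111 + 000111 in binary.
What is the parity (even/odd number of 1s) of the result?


100111 = 39
000111 = 7
Sum = 46 = 101110
1s count = 4

even parity (4 ones in 101110)


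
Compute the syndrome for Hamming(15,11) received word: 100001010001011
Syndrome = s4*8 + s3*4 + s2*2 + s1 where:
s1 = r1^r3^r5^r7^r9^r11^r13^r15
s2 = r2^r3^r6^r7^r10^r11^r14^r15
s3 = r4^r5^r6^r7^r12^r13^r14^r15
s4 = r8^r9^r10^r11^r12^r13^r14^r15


s1=0, s2=1, s3=0, s4=0

Syndrome = 2 (error at position 2)


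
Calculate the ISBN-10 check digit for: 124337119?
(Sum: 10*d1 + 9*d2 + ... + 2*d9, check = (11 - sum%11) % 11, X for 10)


Weighted sum: 159
159 mod 11 = 5

Check digit: 6


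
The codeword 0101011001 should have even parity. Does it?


Number of 1s: 5

No, parity error (5 ones)


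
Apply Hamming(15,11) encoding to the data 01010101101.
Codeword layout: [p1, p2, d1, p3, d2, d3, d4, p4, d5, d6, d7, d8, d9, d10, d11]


Parity bits: p1=0, p2=1, p3=1, p4=0

010110100101101


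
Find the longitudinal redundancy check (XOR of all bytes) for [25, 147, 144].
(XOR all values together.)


XOR chain: 25 ^ 147 ^ 144 = 26

26


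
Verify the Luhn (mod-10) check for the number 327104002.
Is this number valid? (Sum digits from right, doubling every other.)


Luhn sum = 26
26 mod 10 = 6

Invalid (Luhn sum mod 10 = 6)


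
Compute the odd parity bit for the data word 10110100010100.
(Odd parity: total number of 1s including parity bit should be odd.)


Number of 1s in data: 6
Parity bit: 1

1


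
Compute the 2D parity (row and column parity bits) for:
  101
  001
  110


Row parities: 010
Column parities: 010

Row P: 010, Col P: 010, Corner: 1


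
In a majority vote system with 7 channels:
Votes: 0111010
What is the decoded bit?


Ones: 4 out of 7
Threshold: 4

1 (4/7 voted 1)


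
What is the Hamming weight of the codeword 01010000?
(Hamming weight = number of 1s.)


Counting 1s in 01010000

2


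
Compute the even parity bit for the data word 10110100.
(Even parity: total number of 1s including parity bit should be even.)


Number of 1s in data: 4
Parity bit: 0

0


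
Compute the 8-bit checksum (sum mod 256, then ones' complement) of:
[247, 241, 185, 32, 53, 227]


Sum = 985 mod 256 = 217
Complement = 38

38


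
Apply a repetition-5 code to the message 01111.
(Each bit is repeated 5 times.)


Each bit -> 5 copies

0000011111111111111111111


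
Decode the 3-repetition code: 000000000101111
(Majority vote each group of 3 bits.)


Groups: 000, 000, 000, 101, 111
Majority votes: 00011

00011


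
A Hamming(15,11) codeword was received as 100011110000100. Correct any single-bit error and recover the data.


Syndrome = 0: no error detected

Data: 01110000100 (no errors)


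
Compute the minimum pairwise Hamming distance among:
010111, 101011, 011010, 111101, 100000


Comparing all pairs, minimum distance: 3
Can detect 2 errors, correct 1 errors

3


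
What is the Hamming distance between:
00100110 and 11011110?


XOR: 11111000
Count of 1s: 5

5


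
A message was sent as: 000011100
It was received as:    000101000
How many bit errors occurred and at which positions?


XOR: 000110100

3 error(s) at position(s): 3, 4, 6


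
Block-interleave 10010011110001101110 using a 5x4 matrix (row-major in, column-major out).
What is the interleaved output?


Matrix:
  1001
  0011
  1100
  0110
  1110
Read columns: 10101001110101111000

10101001110101111000


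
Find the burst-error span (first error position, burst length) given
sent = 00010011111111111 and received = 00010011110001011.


XOR: 00000000001110100

Burst at position 10, length 5


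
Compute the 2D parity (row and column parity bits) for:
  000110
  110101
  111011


Row parities: 001
Column parities: 001000

Row P: 001, Col P: 001000, Corner: 1


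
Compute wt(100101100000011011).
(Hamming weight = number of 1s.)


Counting 1s in 100101100000011011

8


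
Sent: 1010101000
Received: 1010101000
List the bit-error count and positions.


XOR: 0000000000

0 errors (received matches sent)


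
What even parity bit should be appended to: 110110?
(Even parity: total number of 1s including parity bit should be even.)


Number of 1s in data: 4
Parity bit: 0

0


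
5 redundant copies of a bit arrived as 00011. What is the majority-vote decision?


Ones: 2 out of 5
Threshold: 3

0 (2/5 voted 1)


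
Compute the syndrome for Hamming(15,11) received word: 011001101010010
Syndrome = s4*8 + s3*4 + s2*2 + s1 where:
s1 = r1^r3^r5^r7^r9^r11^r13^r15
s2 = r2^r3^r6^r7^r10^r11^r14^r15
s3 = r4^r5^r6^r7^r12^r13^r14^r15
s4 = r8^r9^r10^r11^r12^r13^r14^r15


s1=0, s2=0, s3=1, s4=1

Syndrome = 12 (error at position 12)


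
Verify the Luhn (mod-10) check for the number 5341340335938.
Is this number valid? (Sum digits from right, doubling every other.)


Luhn sum = 61
61 mod 10 = 1

Invalid (Luhn sum mod 10 = 1)


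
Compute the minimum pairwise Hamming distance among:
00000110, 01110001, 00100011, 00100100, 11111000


Comparing all pairs, minimum distance: 2
Can detect 1 errors, correct 0 errors

2


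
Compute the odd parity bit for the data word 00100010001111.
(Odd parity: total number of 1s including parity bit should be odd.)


Number of 1s in data: 6
Parity bit: 1

1


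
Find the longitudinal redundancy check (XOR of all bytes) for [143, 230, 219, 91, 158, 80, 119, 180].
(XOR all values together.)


XOR chain: 143 ^ 230 ^ 219 ^ 91 ^ 158 ^ 80 ^ 119 ^ 180 = 228

228


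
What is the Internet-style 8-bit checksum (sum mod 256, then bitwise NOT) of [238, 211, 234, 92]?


Sum = 775 mod 256 = 7
Complement = 248

248


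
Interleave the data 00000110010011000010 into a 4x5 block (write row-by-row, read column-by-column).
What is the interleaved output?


Matrix:
  00000
  11001
  00110
  00010
Read columns: 01000100001000110100

01000100001000110100


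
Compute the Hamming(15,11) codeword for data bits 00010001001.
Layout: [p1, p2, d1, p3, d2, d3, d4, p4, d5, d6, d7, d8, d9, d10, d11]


Parity bits: p1=0, p2=0, p3=1, p4=0

000100100001001


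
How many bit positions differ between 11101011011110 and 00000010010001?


XOR: 11101001001111
Count of 1s: 9

9


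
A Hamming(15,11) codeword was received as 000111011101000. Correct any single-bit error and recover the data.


Syndrome = 0: no error detected

Data: 01101101000 (no errors)


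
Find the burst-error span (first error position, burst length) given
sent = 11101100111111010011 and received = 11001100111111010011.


XOR: 00100000000000000000

Burst at position 2, length 1


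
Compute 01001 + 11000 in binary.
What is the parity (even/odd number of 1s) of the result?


01001 = 9
11000 = 24
Sum = 33 = 100001
1s count = 2

even parity (2 ones in 100001)


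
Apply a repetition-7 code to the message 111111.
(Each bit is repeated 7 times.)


Each bit -> 7 copies

111111111111111111111111111111111111111111


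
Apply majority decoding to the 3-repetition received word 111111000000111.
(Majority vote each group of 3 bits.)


Groups: 111, 111, 000, 000, 111
Majority votes: 11001

11001


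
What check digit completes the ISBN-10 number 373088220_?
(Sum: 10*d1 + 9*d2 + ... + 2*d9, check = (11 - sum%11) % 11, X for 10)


Weighted sum: 219
219 mod 11 = 10

Check digit: 1


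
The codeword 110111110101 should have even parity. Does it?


Number of 1s: 9

No, parity error (9 ones)


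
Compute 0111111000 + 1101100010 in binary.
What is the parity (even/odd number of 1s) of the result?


0111111000 = 504
1101100010 = 866
Sum = 1370 = 10101011010
1s count = 6

even parity (6 ones in 10101011010)


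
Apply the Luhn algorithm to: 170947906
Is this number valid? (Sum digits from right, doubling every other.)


Luhn sum = 39
39 mod 10 = 9

Invalid (Luhn sum mod 10 = 9)


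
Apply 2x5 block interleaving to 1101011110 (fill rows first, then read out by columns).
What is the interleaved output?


Matrix:
  11010
  11110
Read columns: 1111011100

1111011100


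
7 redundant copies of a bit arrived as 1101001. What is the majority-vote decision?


Ones: 4 out of 7
Threshold: 4

1 (4/7 voted 1)


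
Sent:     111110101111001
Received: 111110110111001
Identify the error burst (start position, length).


XOR: 000000011000000

Burst at position 7, length 2


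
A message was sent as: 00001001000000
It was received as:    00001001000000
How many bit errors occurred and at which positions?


XOR: 00000000000000

0 errors (received matches sent)


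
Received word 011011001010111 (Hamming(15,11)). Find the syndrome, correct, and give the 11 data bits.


Syndrome = 12: error at position 12

Data: 11101011111 (corrected bit 12)


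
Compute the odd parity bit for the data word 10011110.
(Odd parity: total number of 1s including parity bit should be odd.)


Number of 1s in data: 5
Parity bit: 0

0


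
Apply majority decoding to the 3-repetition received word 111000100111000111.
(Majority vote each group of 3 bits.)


Groups: 111, 000, 100, 111, 000, 111
Majority votes: 100101

100101


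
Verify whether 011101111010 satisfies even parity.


Number of 1s: 8

Yes, parity is correct (8 ones)


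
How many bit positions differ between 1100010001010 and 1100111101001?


XOR: 0000101100011
Count of 1s: 5

5


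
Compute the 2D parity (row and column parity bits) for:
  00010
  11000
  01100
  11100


Row parities: 1001
Column parities: 01010

Row P: 1001, Col P: 01010, Corner: 0


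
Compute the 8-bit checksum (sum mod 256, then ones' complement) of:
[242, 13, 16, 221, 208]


Sum = 700 mod 256 = 188
Complement = 67

67


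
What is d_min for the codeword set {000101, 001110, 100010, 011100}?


Comparing all pairs, minimum distance: 2
Can detect 1 errors, correct 0 errors

2


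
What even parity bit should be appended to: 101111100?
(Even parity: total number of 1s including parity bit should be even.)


Number of 1s in data: 6
Parity bit: 0

0


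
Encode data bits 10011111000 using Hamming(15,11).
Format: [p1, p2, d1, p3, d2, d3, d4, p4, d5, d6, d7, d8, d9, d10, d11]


Parity bits: p1=0, p2=0, p3=0, p4=0

001000101111000


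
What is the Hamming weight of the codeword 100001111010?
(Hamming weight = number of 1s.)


Counting 1s in 100001111010

6


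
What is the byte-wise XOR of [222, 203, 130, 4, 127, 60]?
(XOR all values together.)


XOR chain: 222 ^ 203 ^ 130 ^ 4 ^ 127 ^ 60 = 208

208


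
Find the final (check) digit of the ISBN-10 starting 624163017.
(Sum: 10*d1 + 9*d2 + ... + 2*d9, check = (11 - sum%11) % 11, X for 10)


Weighted sum: 185
185 mod 11 = 9

Check digit: 2


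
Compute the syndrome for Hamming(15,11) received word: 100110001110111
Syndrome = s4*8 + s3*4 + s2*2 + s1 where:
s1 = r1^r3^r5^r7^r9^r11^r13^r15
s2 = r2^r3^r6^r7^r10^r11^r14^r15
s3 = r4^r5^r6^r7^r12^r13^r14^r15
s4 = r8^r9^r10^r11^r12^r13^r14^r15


s1=0, s2=0, s3=1, s4=0

Syndrome = 4 (error at position 4)


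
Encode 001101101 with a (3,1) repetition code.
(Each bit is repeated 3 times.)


Each bit -> 3 copies

000000111111000111111000111


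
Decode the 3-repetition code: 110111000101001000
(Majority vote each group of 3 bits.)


Groups: 110, 111, 000, 101, 001, 000
Majority votes: 110100

110100


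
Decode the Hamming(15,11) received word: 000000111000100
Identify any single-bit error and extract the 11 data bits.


Syndrome = 11: error at position 11

Data: 00011010100 (corrected bit 11)


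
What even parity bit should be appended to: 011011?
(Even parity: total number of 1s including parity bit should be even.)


Number of 1s in data: 4
Parity bit: 0

0


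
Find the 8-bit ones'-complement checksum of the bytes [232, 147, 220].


Sum = 599 mod 256 = 87
Complement = 168

168


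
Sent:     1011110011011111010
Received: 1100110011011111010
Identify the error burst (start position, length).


XOR: 0111000000000000000

Burst at position 1, length 3


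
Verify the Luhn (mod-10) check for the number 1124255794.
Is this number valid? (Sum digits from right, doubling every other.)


Luhn sum = 41
41 mod 10 = 1

Invalid (Luhn sum mod 10 = 1)


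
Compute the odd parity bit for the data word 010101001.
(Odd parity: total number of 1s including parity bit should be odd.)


Number of 1s in data: 4
Parity bit: 1

1


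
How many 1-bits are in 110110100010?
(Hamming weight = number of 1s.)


Counting 1s in 110110100010

6


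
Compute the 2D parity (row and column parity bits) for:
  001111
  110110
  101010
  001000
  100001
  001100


Row parities: 001100
Column parities: 110110

Row P: 001100, Col P: 110110, Corner: 0


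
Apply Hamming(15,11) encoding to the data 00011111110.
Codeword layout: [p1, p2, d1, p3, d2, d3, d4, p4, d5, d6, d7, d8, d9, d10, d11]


Parity bits: p1=0, p2=0, p3=0, p4=0

000000101111110


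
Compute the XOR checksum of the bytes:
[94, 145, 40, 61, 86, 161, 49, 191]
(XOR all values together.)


XOR chain: 94 ^ 145 ^ 40 ^ 61 ^ 86 ^ 161 ^ 49 ^ 191 = 163

163


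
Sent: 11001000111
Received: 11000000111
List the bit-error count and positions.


XOR: 00001000000

1 error(s) at position(s): 4


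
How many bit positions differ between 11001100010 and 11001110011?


XOR: 00000010001
Count of 1s: 2

2


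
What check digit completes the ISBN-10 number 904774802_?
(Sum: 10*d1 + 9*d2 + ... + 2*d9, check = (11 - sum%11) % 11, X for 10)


Weighted sum: 269
269 mod 11 = 5

Check digit: 6


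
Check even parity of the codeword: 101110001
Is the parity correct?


Number of 1s: 5

No, parity error (5 ones)


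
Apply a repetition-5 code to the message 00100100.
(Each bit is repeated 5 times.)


Each bit -> 5 copies

0000000000111110000000000111110000000000


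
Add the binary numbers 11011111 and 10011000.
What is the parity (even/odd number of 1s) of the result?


11011111 = 223
10011000 = 152
Sum = 375 = 101110111
1s count = 7

odd parity (7 ones in 101110111)


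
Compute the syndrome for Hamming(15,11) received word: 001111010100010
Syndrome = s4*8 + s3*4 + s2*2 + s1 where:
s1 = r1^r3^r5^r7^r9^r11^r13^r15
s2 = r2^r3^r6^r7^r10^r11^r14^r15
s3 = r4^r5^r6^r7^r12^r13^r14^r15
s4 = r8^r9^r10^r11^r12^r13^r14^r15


s1=0, s2=0, s3=0, s4=1

Syndrome = 8 (error at position 8)


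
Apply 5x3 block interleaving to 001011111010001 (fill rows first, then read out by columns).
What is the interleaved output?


Matrix:
  001
  011
  111
  010
  001
Read columns: 001000111011101

001000111011101


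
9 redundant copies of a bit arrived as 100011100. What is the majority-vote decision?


Ones: 4 out of 9
Threshold: 5

0 (4/9 voted 1)


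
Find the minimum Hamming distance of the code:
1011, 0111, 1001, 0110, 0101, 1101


Comparing all pairs, minimum distance: 1
Can detect 0 errors, correct 0 errors

1


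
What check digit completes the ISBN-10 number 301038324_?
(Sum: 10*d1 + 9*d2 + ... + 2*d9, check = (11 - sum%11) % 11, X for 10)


Weighted sum: 122
122 mod 11 = 1

Check digit: X


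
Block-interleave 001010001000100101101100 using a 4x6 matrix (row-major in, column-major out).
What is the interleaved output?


Matrix:
  001010
  001000
  100101
  101100
Read columns: 001100001101001110000010

001100001101001110000010


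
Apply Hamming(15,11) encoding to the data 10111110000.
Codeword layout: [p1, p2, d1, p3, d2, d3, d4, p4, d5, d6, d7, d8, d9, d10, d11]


Parity bits: p1=0, p2=1, p3=0, p4=1

011001111110000


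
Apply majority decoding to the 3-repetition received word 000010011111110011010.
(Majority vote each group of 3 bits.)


Groups: 000, 010, 011, 111, 110, 011, 010
Majority votes: 0011110

0011110


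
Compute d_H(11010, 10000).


XOR: 01010
Count of 1s: 2

2


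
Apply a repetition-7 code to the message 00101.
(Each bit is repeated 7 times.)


Each bit -> 7 copies

00000000000000111111100000001111111


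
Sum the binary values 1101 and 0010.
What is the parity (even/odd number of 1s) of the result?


1101 = 13
0010 = 2
Sum = 15 = 1111
1s count = 4

even parity (4 ones in 1111)


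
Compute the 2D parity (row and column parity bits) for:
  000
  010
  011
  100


Row parities: 0101
Column parities: 101

Row P: 0101, Col P: 101, Corner: 0


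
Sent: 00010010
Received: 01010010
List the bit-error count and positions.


XOR: 01000000

1 error(s) at position(s): 1


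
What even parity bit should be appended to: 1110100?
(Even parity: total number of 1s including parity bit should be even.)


Number of 1s in data: 4
Parity bit: 0

0


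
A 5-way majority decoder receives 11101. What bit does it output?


Ones: 4 out of 5
Threshold: 3

1 (4/5 voted 1)


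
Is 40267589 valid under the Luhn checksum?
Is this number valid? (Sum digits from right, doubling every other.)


Luhn sum = 44
44 mod 10 = 4

Invalid (Luhn sum mod 10 = 4)


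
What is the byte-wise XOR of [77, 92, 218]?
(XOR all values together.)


XOR chain: 77 ^ 92 ^ 218 = 203

203


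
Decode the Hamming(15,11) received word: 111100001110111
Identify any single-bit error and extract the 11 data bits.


Syndrome = 0: no error detected

Data: 10001110111 (no errors)


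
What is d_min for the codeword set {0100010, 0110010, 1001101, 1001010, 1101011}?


Comparing all pairs, minimum distance: 1
Can detect 0 errors, correct 0 errors

1


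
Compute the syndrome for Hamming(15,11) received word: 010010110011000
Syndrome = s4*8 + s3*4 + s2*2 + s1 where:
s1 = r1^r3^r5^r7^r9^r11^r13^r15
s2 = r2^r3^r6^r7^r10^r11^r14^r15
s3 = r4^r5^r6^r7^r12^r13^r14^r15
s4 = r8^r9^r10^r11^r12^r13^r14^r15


s1=1, s2=1, s3=1, s4=1

Syndrome = 15 (error at position 15)


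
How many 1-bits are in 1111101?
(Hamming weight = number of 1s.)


Counting 1s in 1111101

6


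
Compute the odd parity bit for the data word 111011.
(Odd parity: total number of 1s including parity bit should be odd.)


Number of 1s in data: 5
Parity bit: 0

0


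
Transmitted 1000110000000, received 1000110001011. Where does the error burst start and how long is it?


XOR: 0000000001011

Burst at position 9, length 4


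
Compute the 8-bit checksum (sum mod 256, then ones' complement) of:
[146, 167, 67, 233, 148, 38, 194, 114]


Sum = 1107 mod 256 = 83
Complement = 172

172


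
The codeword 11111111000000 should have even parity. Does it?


Number of 1s: 8

Yes, parity is correct (8 ones)


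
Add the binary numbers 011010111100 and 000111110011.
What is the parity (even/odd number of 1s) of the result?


011010111100 = 1724
000111110011 = 499
Sum = 2223 = 100010101111
1s count = 7

odd parity (7 ones in 100010101111)


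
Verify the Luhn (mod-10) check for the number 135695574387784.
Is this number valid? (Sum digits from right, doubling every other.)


Luhn sum = 76
76 mod 10 = 6

Invalid (Luhn sum mod 10 = 6)


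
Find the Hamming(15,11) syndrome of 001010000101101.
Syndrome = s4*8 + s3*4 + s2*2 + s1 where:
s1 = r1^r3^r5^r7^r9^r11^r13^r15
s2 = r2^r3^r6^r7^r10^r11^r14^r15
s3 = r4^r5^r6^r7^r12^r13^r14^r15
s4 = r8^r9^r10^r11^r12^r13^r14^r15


s1=0, s2=1, s3=0, s4=0

Syndrome = 2 (error at position 2)


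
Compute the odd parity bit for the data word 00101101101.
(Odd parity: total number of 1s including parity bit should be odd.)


Number of 1s in data: 6
Parity bit: 1

1


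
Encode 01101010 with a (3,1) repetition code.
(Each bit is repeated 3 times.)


Each bit -> 3 copies

000111111000111000111000


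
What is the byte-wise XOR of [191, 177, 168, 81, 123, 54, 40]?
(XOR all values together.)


XOR chain: 191 ^ 177 ^ 168 ^ 81 ^ 123 ^ 54 ^ 40 = 146

146


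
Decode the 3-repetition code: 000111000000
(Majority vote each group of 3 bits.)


Groups: 000, 111, 000, 000
Majority votes: 0100

0100


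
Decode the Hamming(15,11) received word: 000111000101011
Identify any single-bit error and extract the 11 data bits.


Syndrome = 0: no error detected

Data: 01100101011 (no errors)


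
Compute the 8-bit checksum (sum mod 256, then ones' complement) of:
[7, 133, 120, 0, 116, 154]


Sum = 530 mod 256 = 18
Complement = 237

237


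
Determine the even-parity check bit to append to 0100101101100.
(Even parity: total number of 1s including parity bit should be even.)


Number of 1s in data: 6
Parity bit: 0

0


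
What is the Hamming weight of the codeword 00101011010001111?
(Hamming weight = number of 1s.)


Counting 1s in 00101011010001111

9


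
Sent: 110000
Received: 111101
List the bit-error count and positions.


XOR: 001101

3 error(s) at position(s): 2, 3, 5


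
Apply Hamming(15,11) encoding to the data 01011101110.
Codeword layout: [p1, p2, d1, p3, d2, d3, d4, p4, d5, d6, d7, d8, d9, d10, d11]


Parity bits: p1=0, p2=1, p3=1, p4=1

010110111101110


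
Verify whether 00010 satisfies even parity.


Number of 1s: 1

No, parity error (1 ones)


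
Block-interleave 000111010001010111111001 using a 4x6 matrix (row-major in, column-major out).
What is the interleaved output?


Matrix:
  000111
  010001
  010111
  111001
Read columns: 000101110001101010101111

000101110001101010101111


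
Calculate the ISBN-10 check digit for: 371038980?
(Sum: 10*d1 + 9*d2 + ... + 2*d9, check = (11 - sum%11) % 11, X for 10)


Weighted sum: 219
219 mod 11 = 10

Check digit: 1


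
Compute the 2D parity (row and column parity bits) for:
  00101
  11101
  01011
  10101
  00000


Row parities: 00110
Column parities: 00110

Row P: 00110, Col P: 00110, Corner: 0


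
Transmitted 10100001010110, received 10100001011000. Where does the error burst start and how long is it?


XOR: 00000000001110

Burst at position 10, length 3


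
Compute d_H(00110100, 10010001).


XOR: 10100101
Count of 1s: 4

4


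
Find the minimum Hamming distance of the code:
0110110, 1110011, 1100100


Comparing all pairs, minimum distance: 3
Can detect 2 errors, correct 1 errors

3


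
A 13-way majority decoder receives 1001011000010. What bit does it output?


Ones: 5 out of 13
Threshold: 7

0 (5/13 voted 1)


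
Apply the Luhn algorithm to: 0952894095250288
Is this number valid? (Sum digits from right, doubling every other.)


Luhn sum = 76
76 mod 10 = 6

Invalid (Luhn sum mod 10 = 6)


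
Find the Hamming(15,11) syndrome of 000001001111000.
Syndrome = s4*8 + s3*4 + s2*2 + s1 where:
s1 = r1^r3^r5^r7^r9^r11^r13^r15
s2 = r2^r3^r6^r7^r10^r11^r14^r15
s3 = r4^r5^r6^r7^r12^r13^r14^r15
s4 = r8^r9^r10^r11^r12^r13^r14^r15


s1=0, s2=1, s3=0, s4=0

Syndrome = 2 (error at position 2)


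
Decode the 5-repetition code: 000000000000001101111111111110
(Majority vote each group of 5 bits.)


Groups: 00000, 00000, 00001, 10111, 11111, 11110
Majority votes: 000111

000111


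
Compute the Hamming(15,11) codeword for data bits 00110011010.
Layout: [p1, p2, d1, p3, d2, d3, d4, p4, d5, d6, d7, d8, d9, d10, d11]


Parity bits: p1=0, p2=0, p3=0, p4=1

000001110011010


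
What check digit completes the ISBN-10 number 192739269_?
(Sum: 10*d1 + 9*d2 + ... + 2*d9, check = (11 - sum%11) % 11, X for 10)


Weighted sum: 263
263 mod 11 = 10

Check digit: 1


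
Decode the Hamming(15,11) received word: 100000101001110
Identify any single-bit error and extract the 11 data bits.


Syndrome = 0: no error detected

Data: 00011001110 (no errors)


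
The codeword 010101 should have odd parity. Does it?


Number of 1s: 3

Yes, parity is correct (3 ones)


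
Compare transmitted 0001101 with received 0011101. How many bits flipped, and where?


XOR: 0010000

1 error(s) at position(s): 2


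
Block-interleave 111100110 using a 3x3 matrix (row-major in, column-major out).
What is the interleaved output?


Matrix:
  111
  100
  110
Read columns: 111101100

111101100


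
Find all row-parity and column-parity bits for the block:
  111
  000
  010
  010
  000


Row parities: 10110
Column parities: 111

Row P: 10110, Col P: 111, Corner: 1


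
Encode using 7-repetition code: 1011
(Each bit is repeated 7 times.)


Each bit -> 7 copies

1111111000000011111111111111


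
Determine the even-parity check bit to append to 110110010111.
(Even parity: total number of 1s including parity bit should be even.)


Number of 1s in data: 8
Parity bit: 0

0


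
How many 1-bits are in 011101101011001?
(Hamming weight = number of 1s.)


Counting 1s in 011101101011001

9


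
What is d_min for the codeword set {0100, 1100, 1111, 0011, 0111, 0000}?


Comparing all pairs, minimum distance: 1
Can detect 0 errors, correct 0 errors

1


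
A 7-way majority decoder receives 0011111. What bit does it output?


Ones: 5 out of 7
Threshold: 4

1 (5/7 voted 1)


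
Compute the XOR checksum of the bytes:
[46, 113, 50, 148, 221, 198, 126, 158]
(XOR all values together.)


XOR chain: 46 ^ 113 ^ 50 ^ 148 ^ 221 ^ 198 ^ 126 ^ 158 = 2

2


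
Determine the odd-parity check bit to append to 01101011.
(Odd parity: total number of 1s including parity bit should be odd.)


Number of 1s in data: 5
Parity bit: 0

0


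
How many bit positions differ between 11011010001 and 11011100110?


XOR: 00000110111
Count of 1s: 5

5


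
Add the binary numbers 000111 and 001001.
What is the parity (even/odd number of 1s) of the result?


000111 = 7
001001 = 9
Sum = 16 = 10000
1s count = 1

odd parity (1 ones in 10000)


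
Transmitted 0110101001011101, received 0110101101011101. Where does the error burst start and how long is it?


XOR: 0000000100000000

Burst at position 7, length 1


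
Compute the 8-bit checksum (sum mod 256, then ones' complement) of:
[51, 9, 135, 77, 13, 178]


Sum = 463 mod 256 = 207
Complement = 48

48


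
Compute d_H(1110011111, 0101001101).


XOR: 1011010010
Count of 1s: 5

5


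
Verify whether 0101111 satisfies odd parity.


Number of 1s: 5

Yes, parity is correct (5 ones)


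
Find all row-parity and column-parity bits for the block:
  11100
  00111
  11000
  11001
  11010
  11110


Row parities: 110110
Column parities: 11110

Row P: 110110, Col P: 11110, Corner: 0


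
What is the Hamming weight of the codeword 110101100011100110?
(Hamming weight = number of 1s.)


Counting 1s in 110101100011100110

10


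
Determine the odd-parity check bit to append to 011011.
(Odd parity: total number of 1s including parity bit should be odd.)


Number of 1s in data: 4
Parity bit: 1

1


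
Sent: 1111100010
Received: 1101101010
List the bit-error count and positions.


XOR: 0010001000

2 error(s) at position(s): 2, 6


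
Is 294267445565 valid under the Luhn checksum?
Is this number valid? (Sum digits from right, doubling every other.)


Luhn sum = 59
59 mod 10 = 9

Invalid (Luhn sum mod 10 = 9)


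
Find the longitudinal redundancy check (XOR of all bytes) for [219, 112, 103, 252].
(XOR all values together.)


XOR chain: 219 ^ 112 ^ 103 ^ 252 = 48

48


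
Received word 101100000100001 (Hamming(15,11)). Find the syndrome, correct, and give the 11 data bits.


Syndrome = 3: error at position 3

Data: 00000100001 (corrected bit 3)


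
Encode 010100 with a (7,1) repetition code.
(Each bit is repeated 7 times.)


Each bit -> 7 copies

000000011111110000000111111100000000000000


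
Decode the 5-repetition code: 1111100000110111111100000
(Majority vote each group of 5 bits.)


Groups: 11111, 00000, 11011, 11111, 00000
Majority votes: 10110

10110


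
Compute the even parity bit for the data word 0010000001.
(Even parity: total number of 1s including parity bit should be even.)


Number of 1s in data: 2
Parity bit: 0

0


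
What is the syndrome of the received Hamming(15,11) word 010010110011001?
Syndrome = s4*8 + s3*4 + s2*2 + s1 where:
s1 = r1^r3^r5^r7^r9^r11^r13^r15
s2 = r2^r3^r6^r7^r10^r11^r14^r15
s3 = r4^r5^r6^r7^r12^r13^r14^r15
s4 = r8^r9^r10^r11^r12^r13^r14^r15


s1=0, s2=0, s3=0, s4=0

Syndrome = 0 (no error)


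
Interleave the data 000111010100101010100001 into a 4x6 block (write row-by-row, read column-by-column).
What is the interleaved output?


Matrix:
  000111
  010100
  101010
  100001
Read columns: 001101000010110010101001

001101000010110010101001


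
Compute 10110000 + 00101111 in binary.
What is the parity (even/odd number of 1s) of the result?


10110000 = 176
00101111 = 47
Sum = 223 = 11011111
1s count = 7

odd parity (7 ones in 11011111)


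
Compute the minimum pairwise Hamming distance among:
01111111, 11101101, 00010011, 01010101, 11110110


Comparing all pairs, minimum distance: 3
Can detect 2 errors, correct 1 errors

3


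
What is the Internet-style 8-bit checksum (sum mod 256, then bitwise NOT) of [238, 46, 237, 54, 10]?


Sum = 585 mod 256 = 73
Complement = 182

182


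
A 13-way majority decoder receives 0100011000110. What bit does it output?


Ones: 5 out of 13
Threshold: 7

0 (5/13 voted 1)


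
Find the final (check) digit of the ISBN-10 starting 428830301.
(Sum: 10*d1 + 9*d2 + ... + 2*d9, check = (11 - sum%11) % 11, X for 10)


Weighted sum: 210
210 mod 11 = 1

Check digit: X


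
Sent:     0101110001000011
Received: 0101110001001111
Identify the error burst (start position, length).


XOR: 0000000000001100

Burst at position 12, length 2


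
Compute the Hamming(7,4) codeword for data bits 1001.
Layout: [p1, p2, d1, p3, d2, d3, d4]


Parity bits: p1=0, p2=0, p3=1

0011001


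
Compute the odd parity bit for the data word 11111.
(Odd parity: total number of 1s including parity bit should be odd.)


Number of 1s in data: 5
Parity bit: 0

0


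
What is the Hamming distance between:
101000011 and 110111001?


XOR: 011111010
Count of 1s: 6

6


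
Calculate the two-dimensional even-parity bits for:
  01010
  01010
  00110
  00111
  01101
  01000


Row parities: 000111
Column parities: 00100

Row P: 000111, Col P: 00100, Corner: 1


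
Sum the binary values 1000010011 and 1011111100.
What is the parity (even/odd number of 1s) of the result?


1000010011 = 531
1011111100 = 764
Sum = 1295 = 10100001111
1s count = 6

even parity (6 ones in 10100001111)


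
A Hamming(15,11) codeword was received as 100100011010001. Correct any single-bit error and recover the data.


Syndrome = 0: no error detected

Data: 00001010001 (no errors)


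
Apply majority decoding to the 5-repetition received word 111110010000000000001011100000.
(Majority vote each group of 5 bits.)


Groups: 11111, 00100, 00000, 00000, 10111, 00000
Majority votes: 100010

100010


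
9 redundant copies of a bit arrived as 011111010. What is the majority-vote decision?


Ones: 6 out of 9
Threshold: 5

1 (6/9 voted 1)


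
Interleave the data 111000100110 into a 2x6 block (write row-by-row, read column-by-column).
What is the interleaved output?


Matrix:
  111000
  100110
Read columns: 111010010100

111010010100


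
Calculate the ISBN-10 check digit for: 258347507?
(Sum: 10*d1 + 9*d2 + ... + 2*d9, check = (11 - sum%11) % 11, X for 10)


Weighted sum: 243
243 mod 11 = 1

Check digit: X


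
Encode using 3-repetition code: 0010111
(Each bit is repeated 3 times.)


Each bit -> 3 copies

000000111000111111111


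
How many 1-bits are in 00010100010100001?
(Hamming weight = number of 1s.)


Counting 1s in 00010100010100001

5


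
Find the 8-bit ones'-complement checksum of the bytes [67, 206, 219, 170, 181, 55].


Sum = 898 mod 256 = 130
Complement = 125

125


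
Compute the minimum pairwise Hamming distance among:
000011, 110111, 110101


Comparing all pairs, minimum distance: 1
Can detect 0 errors, correct 0 errors

1


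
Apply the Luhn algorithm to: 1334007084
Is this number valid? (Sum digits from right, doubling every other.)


Luhn sum = 31
31 mod 10 = 1

Invalid (Luhn sum mod 10 = 1)


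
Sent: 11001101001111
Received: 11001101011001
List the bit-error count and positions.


XOR: 00000000010110

3 error(s) at position(s): 9, 11, 12


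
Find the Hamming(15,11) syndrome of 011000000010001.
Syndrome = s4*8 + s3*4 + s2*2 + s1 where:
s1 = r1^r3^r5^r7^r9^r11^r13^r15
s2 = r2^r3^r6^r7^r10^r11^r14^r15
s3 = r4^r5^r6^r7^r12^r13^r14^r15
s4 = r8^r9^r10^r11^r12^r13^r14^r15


s1=1, s2=0, s3=1, s4=0

Syndrome = 5 (error at position 5)


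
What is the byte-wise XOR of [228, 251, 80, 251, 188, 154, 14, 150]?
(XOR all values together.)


XOR chain: 228 ^ 251 ^ 80 ^ 251 ^ 188 ^ 154 ^ 14 ^ 150 = 10

10


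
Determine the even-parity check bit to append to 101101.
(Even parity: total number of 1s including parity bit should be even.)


Number of 1s in data: 4
Parity bit: 0

0


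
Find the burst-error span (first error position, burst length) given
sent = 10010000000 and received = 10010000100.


XOR: 00000000100

Burst at position 8, length 1


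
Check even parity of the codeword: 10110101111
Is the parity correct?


Number of 1s: 8

Yes, parity is correct (8 ones)


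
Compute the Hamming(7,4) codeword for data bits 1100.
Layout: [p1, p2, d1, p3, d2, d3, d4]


Parity bits: p1=0, p2=1, p3=1

0111100


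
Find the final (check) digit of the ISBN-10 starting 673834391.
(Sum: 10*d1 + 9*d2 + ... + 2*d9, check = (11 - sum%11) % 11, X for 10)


Weighted sum: 282
282 mod 11 = 7

Check digit: 4


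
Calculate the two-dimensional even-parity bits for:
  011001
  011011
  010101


Row parities: 101
Column parities: 010111

Row P: 101, Col P: 010111, Corner: 0


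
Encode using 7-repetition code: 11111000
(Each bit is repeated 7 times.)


Each bit -> 7 copies

11111111111111111111111111111111111000000000000000000000


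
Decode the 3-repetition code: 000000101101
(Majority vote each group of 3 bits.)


Groups: 000, 000, 101, 101
Majority votes: 0011

0011


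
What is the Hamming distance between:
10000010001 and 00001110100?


XOR: 10001100101
Count of 1s: 5

5


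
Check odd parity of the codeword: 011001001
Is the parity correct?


Number of 1s: 4

No, parity error (4 ones)


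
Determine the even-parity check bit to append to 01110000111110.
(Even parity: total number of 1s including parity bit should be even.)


Number of 1s in data: 8
Parity bit: 0

0


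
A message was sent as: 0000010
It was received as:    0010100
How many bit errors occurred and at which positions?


XOR: 0010110

3 error(s) at position(s): 2, 4, 5


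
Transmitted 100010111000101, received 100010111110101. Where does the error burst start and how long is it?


XOR: 000000000110000

Burst at position 9, length 2


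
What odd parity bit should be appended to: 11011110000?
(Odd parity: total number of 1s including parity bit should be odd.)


Number of 1s in data: 6
Parity bit: 1

1


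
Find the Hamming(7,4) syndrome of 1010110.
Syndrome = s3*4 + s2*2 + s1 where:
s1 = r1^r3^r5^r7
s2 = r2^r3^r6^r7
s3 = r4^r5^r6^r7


s1=1, s2=0, s3=0

Syndrome = 1 (error at position 1)


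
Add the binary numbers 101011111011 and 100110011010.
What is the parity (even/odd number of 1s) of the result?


101011111011 = 2811
100110011010 = 2458
Sum = 5269 = 1010010010101
1s count = 6

even parity (6 ones in 1010010010101)


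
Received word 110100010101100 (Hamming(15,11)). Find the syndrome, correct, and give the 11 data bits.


Syndrome = 4: error at position 4

Data: 00000101100 (corrected bit 4)


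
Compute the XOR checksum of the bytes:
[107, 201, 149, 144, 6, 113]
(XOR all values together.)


XOR chain: 107 ^ 201 ^ 149 ^ 144 ^ 6 ^ 113 = 208

208


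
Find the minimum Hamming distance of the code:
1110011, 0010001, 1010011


Comparing all pairs, minimum distance: 1
Can detect 0 errors, correct 0 errors

1


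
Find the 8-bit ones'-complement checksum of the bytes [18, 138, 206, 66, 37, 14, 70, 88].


Sum = 637 mod 256 = 125
Complement = 130

130


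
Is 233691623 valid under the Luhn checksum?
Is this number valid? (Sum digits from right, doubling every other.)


Luhn sum = 38
38 mod 10 = 8

Invalid (Luhn sum mod 10 = 8)


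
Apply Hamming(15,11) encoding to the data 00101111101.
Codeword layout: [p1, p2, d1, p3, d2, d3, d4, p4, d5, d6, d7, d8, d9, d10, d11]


Parity bits: p1=0, p2=0, p3=0, p4=0

000001001111101


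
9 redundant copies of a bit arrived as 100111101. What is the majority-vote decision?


Ones: 6 out of 9
Threshold: 5

1 (6/9 voted 1)


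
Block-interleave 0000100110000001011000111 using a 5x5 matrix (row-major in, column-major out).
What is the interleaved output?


Matrix:
  00001
  00110
  00000
  10110
  00111
Read columns: 0001000000010110101110001

0001000000010110101110001


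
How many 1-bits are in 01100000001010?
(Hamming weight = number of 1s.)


Counting 1s in 01100000001010

4


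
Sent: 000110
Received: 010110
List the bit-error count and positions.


XOR: 010000

1 error(s) at position(s): 1


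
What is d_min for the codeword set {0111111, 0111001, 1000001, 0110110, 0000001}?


Comparing all pairs, minimum distance: 1
Can detect 0 errors, correct 0 errors

1


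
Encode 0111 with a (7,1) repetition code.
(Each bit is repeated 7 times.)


Each bit -> 7 copies

0000000111111111111111111111


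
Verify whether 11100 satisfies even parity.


Number of 1s: 3

No, parity error (3 ones)


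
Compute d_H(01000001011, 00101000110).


XOR: 01101001101
Count of 1s: 6

6


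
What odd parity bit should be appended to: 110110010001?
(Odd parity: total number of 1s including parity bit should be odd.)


Number of 1s in data: 6
Parity bit: 1

1


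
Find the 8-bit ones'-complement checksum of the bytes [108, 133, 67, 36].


Sum = 344 mod 256 = 88
Complement = 167

167
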